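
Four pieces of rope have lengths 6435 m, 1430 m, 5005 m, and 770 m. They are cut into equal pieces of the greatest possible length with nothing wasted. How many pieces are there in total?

248

Piece length = gcd(6435, 1430, 5005, 770).
6435 = 3^2 × 5 × 11 × 13
1430 = 2 × 5 × 11 × 13
5005 = 5 × 7 × 11 × 13
770 = 2 × 5 × 7 × 11
gcd(6435, 1430, 5005, 770) = 5 × 11 = 55.
Total pieces = 6435/55 + 1430/55 + 5005/55 + 770/55 = 117 + 26 + 91 + 14 = 248.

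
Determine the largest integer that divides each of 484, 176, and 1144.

44

484 = 2^2 × 11^2
176 = 2^4 × 11
1144 = 2^3 × 11 × 13
gcd(484, 176, 1144) = 2^2 × 11 = 44.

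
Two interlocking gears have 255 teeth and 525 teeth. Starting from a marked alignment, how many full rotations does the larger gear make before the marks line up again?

17 rotations

All finish a whole number of cycles simultaneously at t = LCM of the periods.
255 = 3 × 5 × 17
525 = 3 × 5^2 × 7
LCM(255, 525) = 3 × 5^2 × 7 × 17 = 8925.
Rotations for period 525: 8925 / 525 = 17.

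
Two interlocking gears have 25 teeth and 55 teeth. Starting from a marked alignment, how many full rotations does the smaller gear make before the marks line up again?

11 rotations

The first common completion time is the LCM of the periods.
25 = 5^2
55 = 5 × 11
LCM(25, 55) = 5^2 × 11 = 275.
Rotations for period 25: 275 / 25 = 11.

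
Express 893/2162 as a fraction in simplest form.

893 = 19 × 47
2162 = 2 × 23 × 47
gcd(893, 2162) = 47.
Divide numerator and denominator by 47: 893/2162 = 19/46.

19/46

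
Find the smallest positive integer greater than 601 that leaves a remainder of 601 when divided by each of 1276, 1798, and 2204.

N − 601 must be a common multiple of 1276, 1798, and 2204.
1276 = 2^2 × 11 × 29
1798 = 2 × 29 × 31
2204 = 2^2 × 19 × 29
LCM(1276, 1798, 2204) = 2^2 × 11 × 19 × 29 × 31 = 751564.
Smallest N > 601 is LCM + 601 = 751564 + 601 = 752165.

752165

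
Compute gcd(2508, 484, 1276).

44

2508 = 2^2 × 3 × 11 × 19
484 = 2^2 × 11^2
1276 = 2^2 × 11 × 29
gcd(2508, 484, 1276) = 2^2 × 11 = 44.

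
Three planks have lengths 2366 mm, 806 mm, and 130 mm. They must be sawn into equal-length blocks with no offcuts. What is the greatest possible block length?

26 mm

This is the greatest common divisor of 2366, 806, and 130.
2366 = 2 × 7 × 13^2
806 = 2 × 13 × 31
130 = 2 × 5 × 13
gcd(2366, 806, 130) = 2 × 13 = 26.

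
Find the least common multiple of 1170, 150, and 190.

1170 = 2 × 3^2 × 5 × 13
150 = 2 × 3 × 5^2
190 = 2 × 5 × 19
LCM(1170, 150, 190) = 2 × 3^2 × 5^2 × 13 × 19 = 111150.

111150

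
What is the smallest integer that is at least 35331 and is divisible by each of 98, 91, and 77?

42042

The integer must be a common multiple of 98, 91, and 77, so a multiple of their LCM.
98 = 2 × 7^2
91 = 7 × 13
77 = 7 × 11
LCM(98, 91, 77) = 2 × 7^2 × 11 × 13 = 14014.
Smallest multiple of 14014 that is ≥ 35331: ⌈35331/14014⌉ × 14014 = 3 × 14014 = 42042.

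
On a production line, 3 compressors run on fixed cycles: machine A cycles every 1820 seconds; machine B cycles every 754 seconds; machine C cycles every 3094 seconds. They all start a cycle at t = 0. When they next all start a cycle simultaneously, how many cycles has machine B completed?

1190 cycles

All finish a whole number of cycles simultaneously at t = LCM of the periods.
1820 = 2^2 × 5 × 7 × 13
754 = 2 × 13 × 29
3094 = 2 × 7 × 13 × 17
LCM(1820, 754, 3094) = 2^2 × 5 × 7 × 13 × 17 × 29 = 897260.
Cycles for period 754: 897260 / 754 = 1190.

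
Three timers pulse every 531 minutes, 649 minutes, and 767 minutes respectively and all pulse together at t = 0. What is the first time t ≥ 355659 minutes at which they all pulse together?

379665 minutes

Joint pulses occur at multiples of LCM(531, 649, 767).
531 = 3^2 × 59
649 = 11 × 59
767 = 13 × 59
LCM(531, 649, 767) = 3^2 × 11 × 13 × 59 = 75933.
Smallest multiple of 75933 that is ≥ 355659: ⌈355659/75933⌉ × 75933 = 5 × 75933 = 379665.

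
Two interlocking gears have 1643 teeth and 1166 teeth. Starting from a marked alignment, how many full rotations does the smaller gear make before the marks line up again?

The first common completion time is the LCM of the periods.
1643 = 31 × 53
1166 = 2 × 11 × 53
LCM(1643, 1166) = 2 × 11 × 31 × 53 = 36146.
Rotations for period 1166: 36146 / 1166 = 31.

31 rotations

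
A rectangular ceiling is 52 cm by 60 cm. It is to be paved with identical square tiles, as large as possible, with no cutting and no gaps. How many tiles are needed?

Tile side = gcd(52, 60).
52 = 2^2 × 13
60 = 2^2 × 3 × 5
gcd(52, 60) = 2^2 = 4.
Tiles: (52/4) × (60/4) = 13 × 15 = 195.

195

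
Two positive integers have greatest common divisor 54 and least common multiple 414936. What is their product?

22406544

For any two positive integers, gcd × lcm = product = 54 × 414936 = 22406544.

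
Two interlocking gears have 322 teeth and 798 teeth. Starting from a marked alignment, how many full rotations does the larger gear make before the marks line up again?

The first common completion time is the LCM of the periods.
322 = 2 × 7 × 23
798 = 2 × 3 × 7 × 19
LCM(322, 798) = 2 × 3 × 7 × 19 × 23 = 18354.
Rotations for period 798: 18354 / 798 = 23.

23 rotations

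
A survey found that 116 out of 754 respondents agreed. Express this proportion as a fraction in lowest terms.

2/13

116 = 2^2 × 29
754 = 2 × 13 × 29
gcd(116, 754) = 2 × 29 = 58.
Divide numerator and denominator by 58: 116/754 = 2/13.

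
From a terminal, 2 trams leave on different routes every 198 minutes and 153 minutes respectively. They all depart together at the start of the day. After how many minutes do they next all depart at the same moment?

The first simultaneous occurrence is after LCM of the individual periods.
198 = 2 × 3^2 × 11
153 = 3^2 × 17
LCM(198, 153) = 2 × 3^2 × 11 × 17 = 3366.

3366 minutes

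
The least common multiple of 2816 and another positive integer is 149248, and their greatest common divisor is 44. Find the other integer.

gcd × lcm = product of the two integers, so the other integer is (44 × 149248) / 2816 = 2332.

2332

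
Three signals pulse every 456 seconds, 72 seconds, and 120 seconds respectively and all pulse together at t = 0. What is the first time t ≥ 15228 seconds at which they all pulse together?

Joint pulses occur at multiples of LCM(456, 72, 120).
456 = 2^3 × 3 × 19
72 = 2^3 × 3^2
120 = 2^3 × 3 × 5
LCM(456, 72, 120) = 2^3 × 3^2 × 5 × 19 = 6840.
Smallest multiple of 6840 that is ≥ 15228: ⌈15228/6840⌉ × 6840 = 3 × 6840 = 20520.

20520 seconds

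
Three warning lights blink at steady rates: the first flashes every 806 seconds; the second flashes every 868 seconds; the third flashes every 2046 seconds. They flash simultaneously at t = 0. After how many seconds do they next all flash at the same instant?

We need the least common multiple of the intervals.
806 = 2 × 13 × 31
868 = 2^2 × 7 × 31
2046 = 2 × 3 × 11 × 31
LCM(806, 868, 2046) = 2^2 × 3 × 7 × 11 × 13 × 31 = 372372.

372372 seconds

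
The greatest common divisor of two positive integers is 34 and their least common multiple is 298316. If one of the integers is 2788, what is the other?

For two integers, gcd × lcm = product, so the other is (34 × 298316) / 2788 = 10142744 / 2788 = 3638.

3638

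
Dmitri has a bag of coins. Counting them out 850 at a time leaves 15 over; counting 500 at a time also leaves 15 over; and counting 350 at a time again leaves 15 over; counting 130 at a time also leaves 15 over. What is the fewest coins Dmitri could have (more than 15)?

773515

N − 15 must be a common multiple of 850, 500, 350, and 130.
850 = 2 × 5^2 × 17
500 = 2^2 × 5^3
350 = 2 × 5^2 × 7
130 = 2 × 5 × 13
LCM(850, 500, 350, 130) = 2^2 × 5^3 × 7 × 13 × 17 = 773500.
Smallest N > 15 is LCM + 15 = 773500 + 15 = 773515.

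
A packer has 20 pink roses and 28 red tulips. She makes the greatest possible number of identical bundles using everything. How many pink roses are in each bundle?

5

Number of bundles = gcd(20, 28).
20 = 2^2 × 5
28 = 2^2 × 7
gcd(20, 28) = 2^2 = 4.
pink roses per bundle = 20 / 4 = 5.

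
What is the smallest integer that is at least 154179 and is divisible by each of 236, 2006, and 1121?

228684

The integer must be a common multiple of 236, 2006, and 1121, so a multiple of their LCM.
236 = 2^2 × 59
2006 = 2 × 17 × 59
1121 = 19 × 59
LCM(236, 2006, 1121) = 2^2 × 17 × 19 × 59 = 76228.
Smallest multiple of 76228 that is ≥ 154179: ⌈154179/76228⌉ × 76228 = 3 × 76228 = 228684.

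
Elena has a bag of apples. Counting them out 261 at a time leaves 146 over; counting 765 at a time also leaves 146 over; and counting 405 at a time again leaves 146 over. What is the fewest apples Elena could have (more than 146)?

199811

N − 146 must be a common multiple of 261, 765, and 405.
261 = 3^2 × 29
765 = 3^2 × 5 × 17
405 = 3^4 × 5
LCM(261, 765, 405) = 3^4 × 5 × 17 × 29 = 199665.
Smallest N > 146 is LCM + 146 = 199665 + 146 = 199811.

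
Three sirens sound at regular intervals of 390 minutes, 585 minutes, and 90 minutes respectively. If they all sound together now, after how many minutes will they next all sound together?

1170 minutes

The first simultaneous occurrence is after LCM of the individual periods.
390 = 2 × 3 × 5 × 13
585 = 3^2 × 5 × 13
90 = 2 × 3^2 × 5
LCM(390, 585, 90) = 2 × 3^2 × 5 × 13 = 1170.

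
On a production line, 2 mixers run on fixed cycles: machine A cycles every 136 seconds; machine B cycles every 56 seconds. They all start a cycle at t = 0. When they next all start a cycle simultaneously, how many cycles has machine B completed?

17 cycles

All finish a whole number of cycles simultaneously at t = LCM of the periods.
136 = 2^3 × 17
56 = 2^3 × 7
LCM(136, 56) = 2^3 × 7 × 17 = 952.
Cycles for period 56: 952 / 56 = 17.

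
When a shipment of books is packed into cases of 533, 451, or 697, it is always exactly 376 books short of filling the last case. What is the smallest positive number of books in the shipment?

99295

Being 376 short of a full case of size k means N ≡ −376 (mod k), i.e. N + 376 is a multiple of each size.
533 = 13 × 41
451 = 11 × 41
697 = 17 × 41
LCM(533, 451, 697) = 11 × 13 × 17 × 41 = 99671.
Smallest positive N is 99671 − 376 = 99295.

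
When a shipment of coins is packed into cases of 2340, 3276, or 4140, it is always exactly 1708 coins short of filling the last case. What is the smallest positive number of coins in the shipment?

Being 1708 short of a full case of size k means N ≡ −1708 (mod k), i.e. N + 1708 is a multiple of each size.
2340 = 2^2 × 3^2 × 5 × 13
3276 = 2^2 × 3^2 × 7 × 13
4140 = 2^2 × 3^2 × 5 × 23
LCM(2340, 3276, 4140) = 2^2 × 3^2 × 5 × 7 × 13 × 23 = 376740.
Smallest positive N is 376740 − 1708 = 375032.

375032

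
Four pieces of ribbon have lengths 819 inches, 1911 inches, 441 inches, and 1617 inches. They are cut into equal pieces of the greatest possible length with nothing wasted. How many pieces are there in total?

Piece length = gcd(819, 1911, 441, 1617).
819 = 3^2 × 7 × 13
1911 = 3 × 7^2 × 13
441 = 3^2 × 7^2
1617 = 3 × 7^2 × 11
gcd(819, 1911, 441, 1617) = 3 × 7 = 21.
Total pieces = 819/21 + 1911/21 + 441/21 + 1617/21 = 39 + 91 + 21 + 77 = 228.

228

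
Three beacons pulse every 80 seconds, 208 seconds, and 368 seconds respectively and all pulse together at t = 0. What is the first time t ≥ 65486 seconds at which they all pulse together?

Joint pulses occur at multiples of LCM(80, 208, 368).
80 = 2^4 × 5
208 = 2^4 × 13
368 = 2^4 × 23
LCM(80, 208, 368) = 2^4 × 5 × 13 × 23 = 23920.
Smallest multiple of 23920 that is ≥ 65486: ⌈65486/23920⌉ × 23920 = 3 × 23920 = 71760.

71760 seconds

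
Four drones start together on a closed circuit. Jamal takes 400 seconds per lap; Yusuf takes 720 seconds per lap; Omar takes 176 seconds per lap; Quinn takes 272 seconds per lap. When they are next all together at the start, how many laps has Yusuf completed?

All finish a whole number of cycles simultaneously at t = LCM of the periods.
400 = 2^4 × 5^2
720 = 2^4 × 3^2 × 5
176 = 2^4 × 11
272 = 2^4 × 17
LCM(400, 720, 176, 272) = 2^4 × 3^2 × 5^2 × 11 × 17 = 673200.
Laps for period 720: 673200 / 720 = 935.

935 laps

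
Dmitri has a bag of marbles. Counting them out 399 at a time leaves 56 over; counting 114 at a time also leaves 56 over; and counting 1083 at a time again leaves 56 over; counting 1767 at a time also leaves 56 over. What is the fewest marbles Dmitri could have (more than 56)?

N − 56 must be a common multiple of 399, 114, 1083, and 1767.
399 = 3 × 7 × 19
114 = 2 × 3 × 19
1083 = 3 × 19^2
1767 = 3 × 19 × 31
LCM(399, 114, 1083, 1767) = 2 × 3 × 7 × 19^2 × 31 = 470022.
Smallest N > 56 is LCM + 56 = 470022 + 56 = 470078.

470078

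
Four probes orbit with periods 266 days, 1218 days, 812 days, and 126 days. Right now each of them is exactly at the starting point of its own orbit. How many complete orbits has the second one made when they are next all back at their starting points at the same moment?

114 orbits

The first common completion time is the LCM of the periods.
266 = 2 × 7 × 19
1218 = 2 × 3 × 7 × 29
812 = 2^2 × 7 × 29
126 = 2 × 3^2 × 7
LCM(266, 1218, 812, 126) = 2^2 × 3^2 × 7 × 19 × 29 = 138852.
Orbits for period 1218: 138852 / 1218 = 114.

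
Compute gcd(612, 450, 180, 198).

612 = 2^2 × 3^2 × 17
450 = 2 × 3^2 × 5^2
180 = 2^2 × 3^2 × 5
198 = 2 × 3^2 × 11
gcd(612, 450, 180, 198) = 2 × 3^2 = 18.

18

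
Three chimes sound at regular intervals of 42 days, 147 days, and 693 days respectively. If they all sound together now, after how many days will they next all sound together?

They coincide at every common multiple of the periods; the first is the LCM.
42 = 2 × 3 × 7
147 = 3 × 7^2
693 = 3^2 × 7 × 11
LCM(42, 147, 693) = 2 × 3^2 × 7^2 × 11 = 9702.

9702 days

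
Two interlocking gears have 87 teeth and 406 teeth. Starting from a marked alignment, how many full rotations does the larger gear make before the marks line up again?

All finish a whole number of cycles simultaneously at t = LCM of the periods.
87 = 3 × 29
406 = 2 × 7 × 29
LCM(87, 406) = 2 × 3 × 7 × 29 = 1218.
Rotations for period 406: 1218 / 406 = 3.

3 rotations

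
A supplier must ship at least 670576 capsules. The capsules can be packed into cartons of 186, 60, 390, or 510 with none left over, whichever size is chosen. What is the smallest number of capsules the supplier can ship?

822120

The number of capsules must be a common multiple of 186, 60, 390, and 510, so a multiple of their LCM.
186 = 2 × 3 × 31
60 = 2^2 × 3 × 5
390 = 2 × 3 × 5 × 13
510 = 2 × 3 × 5 × 17
LCM(186, 60, 390, 510) = 2^2 × 3 × 5 × 13 × 17 × 31 = 411060.
Smallest multiple of 411060 that is ≥ 670576: ⌈670576/411060⌉ × 411060 = 2 × 411060 = 822120.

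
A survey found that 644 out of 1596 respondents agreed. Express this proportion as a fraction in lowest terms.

23/57

644 = 2^2 × 7 × 23
1596 = 2^2 × 3 × 7 × 19
gcd(644, 1596) = 2^2 × 7 = 28.
Divide numerator and denominator by 28: 644/1596 = 23/57.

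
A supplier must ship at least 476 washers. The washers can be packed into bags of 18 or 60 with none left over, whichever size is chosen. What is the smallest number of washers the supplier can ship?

540

The number of washers must be a common multiple of 18 and 60, so a multiple of their LCM.
18 = 2 × 3^2
60 = 2^2 × 3 × 5
LCM(18, 60) = 2^2 × 3^2 × 5 = 180.
Smallest multiple of 180 that is ≥ 476: ⌈476/180⌉ × 180 = 3 × 180 = 540.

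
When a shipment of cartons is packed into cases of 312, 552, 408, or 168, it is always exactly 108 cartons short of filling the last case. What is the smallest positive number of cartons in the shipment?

Being 108 short of a full case of size k means N ≡ −108 (mod k), i.e. N + 108 is a multiple of each size.
312 = 2^3 × 3 × 13
552 = 2^3 × 3 × 23
408 = 2^3 × 3 × 17
168 = 2^3 × 3 × 7
LCM(312, 552, 408, 168) = 2^3 × 3 × 7 × 13 × 17 × 23 = 853944.
Smallest positive N is 853944 − 108 = 853836.

853836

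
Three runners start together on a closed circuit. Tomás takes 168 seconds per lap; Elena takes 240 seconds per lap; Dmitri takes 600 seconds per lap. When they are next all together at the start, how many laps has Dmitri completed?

They are all back at their starting positions together after one LCM of the periods.
168 = 2^3 × 3 × 7
240 = 2^4 × 3 × 5
600 = 2^3 × 3 × 5^2
LCM(168, 240, 600) = 2^4 × 3 × 5^2 × 7 = 8400.
Laps for period 600: 8400 / 600 = 14.

14 laps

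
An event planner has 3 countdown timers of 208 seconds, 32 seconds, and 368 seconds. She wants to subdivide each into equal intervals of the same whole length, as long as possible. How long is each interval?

The interval must divide each timer length; the longest such is the gcd.
208 = 2^4 × 13
32 = 2^5
368 = 2^4 × 23
gcd(208, 32, 368) = 2^4 = 16.

16 seconds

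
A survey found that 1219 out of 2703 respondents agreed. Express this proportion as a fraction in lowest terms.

1219 = 23 × 53
2703 = 3 × 17 × 53
gcd(1219, 2703) = 53.
Divide numerator and denominator by 53: 1219/2703 = 23/51.

23/51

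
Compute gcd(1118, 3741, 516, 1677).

1118 = 2 × 13 × 43
3741 = 3 × 29 × 43
516 = 2^2 × 3 × 43
1677 = 3 × 13 × 43
gcd(1118, 3741, 516, 1677) = 43.

43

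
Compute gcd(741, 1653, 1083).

57

741 = 3 × 13 × 19
1653 = 3 × 19 × 29
1083 = 3 × 19^2
gcd(741, 1653, 1083) = 3 × 19 = 57.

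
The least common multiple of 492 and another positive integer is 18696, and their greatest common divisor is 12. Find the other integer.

gcd × lcm = product of the two integers, so the other integer is (12 × 18696) / 492 = 456.

456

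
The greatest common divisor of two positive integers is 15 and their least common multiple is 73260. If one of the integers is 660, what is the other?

1665

For two integers, gcd × lcm = product, so the other is (15 × 73260) / 660 = 1098900 / 660 = 1665.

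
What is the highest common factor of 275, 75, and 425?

275 = 5^2 × 11
75 = 3 × 5^2
425 = 5^2 × 17
gcd(275, 75, 425) = 5^2 = 25.

25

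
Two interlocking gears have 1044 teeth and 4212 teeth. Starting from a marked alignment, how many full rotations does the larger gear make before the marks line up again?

29 rotations

The first common completion time is the LCM of the periods.
1044 = 2^2 × 3^2 × 29
4212 = 2^2 × 3^4 × 13
LCM(1044, 4212) = 2^2 × 3^4 × 13 × 29 = 122148.
Rotations for period 4212: 122148 / 4212 = 29.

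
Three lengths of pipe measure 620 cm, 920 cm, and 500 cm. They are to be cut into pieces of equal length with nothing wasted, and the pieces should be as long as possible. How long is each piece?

20 cm

Each piece length must divide every original length, so the longest possible is gcd(620, 920, 500).
620 = 2^2 × 5 × 31
920 = 2^3 × 5 × 23
500 = 2^2 × 5^3
gcd(620, 920, 500) = 2^2 × 5 = 20.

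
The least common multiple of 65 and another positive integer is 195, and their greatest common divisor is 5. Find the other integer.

15

gcd × lcm = product of the two integers, so the other integer is (5 × 195) / 65 = 15.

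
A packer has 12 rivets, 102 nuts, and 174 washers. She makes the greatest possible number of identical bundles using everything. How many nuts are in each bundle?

17

Number of bundles = gcd(12, 102, 174).
12 = 2^2 × 3
102 = 2 × 3 × 17
174 = 2 × 3 × 29
gcd(12, 102, 174) = 2 × 3 = 6.
nuts per bundle = 102 / 6 = 17.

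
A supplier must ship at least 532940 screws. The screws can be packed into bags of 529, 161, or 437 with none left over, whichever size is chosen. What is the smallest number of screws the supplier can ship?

The number of screws must be a common multiple of 529, 161, and 437, so a multiple of their LCM.
529 = 23^2
161 = 7 × 23
437 = 19 × 23
LCM(529, 161, 437) = 7 × 19 × 23^2 = 70357.
Smallest multiple of 70357 that is ≥ 532940: ⌈532940/70357⌉ × 70357 = 8 × 70357 = 562856.

562856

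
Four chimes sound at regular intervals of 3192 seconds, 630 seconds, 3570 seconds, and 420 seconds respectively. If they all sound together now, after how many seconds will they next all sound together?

We need the least common multiple of the intervals.
3192 = 2^3 × 3 × 7 × 19
630 = 2 × 3^2 × 5 × 7
3570 = 2 × 3 × 5 × 7 × 17
420 = 2^2 × 3 × 5 × 7
LCM(3192, 630, 3570, 420) = 2^3 × 3^2 × 5 × 7 × 17 × 19 = 813960.

813960 seconds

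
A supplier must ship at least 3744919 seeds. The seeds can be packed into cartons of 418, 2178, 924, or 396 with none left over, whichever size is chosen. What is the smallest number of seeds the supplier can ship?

4055436

The number of seeds must be a common multiple of 418, 2178, 924, and 396, so a multiple of their LCM.
418 = 2 × 11 × 19
2178 = 2 × 3^2 × 11^2
924 = 2^2 × 3 × 7 × 11
396 = 2^2 × 3^2 × 11
LCM(418, 2178, 924, 396) = 2^2 × 3^2 × 7 × 11^2 × 19 = 579348.
Smallest multiple of 579348 that is ≥ 3744919: ⌈3744919/579348⌉ × 579348 = 7 × 579348 = 4055436.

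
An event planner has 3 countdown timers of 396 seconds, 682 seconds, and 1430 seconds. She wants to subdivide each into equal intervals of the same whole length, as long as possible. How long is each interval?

The interval must divide each timer length; the longest such is the gcd.
396 = 2^2 × 3^2 × 11
682 = 2 × 11 × 31
1430 = 2 × 5 × 11 × 13
gcd(396, 682, 1430) = 2 × 11 = 22.

22 seconds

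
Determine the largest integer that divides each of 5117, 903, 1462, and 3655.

5117 = 7 × 17 × 43
903 = 3 × 7 × 43
1462 = 2 × 17 × 43
3655 = 5 × 17 × 43
gcd(5117, 903, 1462, 3655) = 43.

43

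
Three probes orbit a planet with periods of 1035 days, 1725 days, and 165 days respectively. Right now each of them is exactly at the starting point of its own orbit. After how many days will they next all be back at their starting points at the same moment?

The first simultaneous occurrence is after LCM of the individual periods.
1035 = 3^2 × 5 × 23
1725 = 3 × 5^2 × 23
165 = 3 × 5 × 11
LCM(1035, 1725, 165) = 3^2 × 5^2 × 11 × 23 = 56925.

56925 days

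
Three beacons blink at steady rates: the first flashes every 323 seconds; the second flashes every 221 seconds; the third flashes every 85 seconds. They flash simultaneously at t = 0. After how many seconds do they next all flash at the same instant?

The first simultaneous occurrence is after LCM of the individual periods.
323 = 17 × 19
221 = 13 × 17
85 = 5 × 17
LCM(323, 221, 85) = 5 × 13 × 17 × 19 = 20995.

20995 seconds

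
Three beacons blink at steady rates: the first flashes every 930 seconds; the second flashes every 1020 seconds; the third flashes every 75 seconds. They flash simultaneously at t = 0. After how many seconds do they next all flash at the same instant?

We need the least common multiple of the intervals.
930 = 2 × 3 × 5 × 31
1020 = 2^2 × 3 × 5 × 17
75 = 3 × 5^2
LCM(930, 1020, 75) = 2^2 × 3 × 5^2 × 17 × 31 = 158100.

158100 seconds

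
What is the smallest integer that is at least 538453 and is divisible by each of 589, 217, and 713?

The integer must be a common multiple of 589, 217, and 713, so a multiple of their LCM.
589 = 19 × 31
217 = 7 × 31
713 = 23 × 31
LCM(589, 217, 713) = 7 × 19 × 23 × 31 = 94829.
Smallest multiple of 94829 that is ≥ 538453: ⌈538453/94829⌉ × 94829 = 6 × 94829 = 568974.

568974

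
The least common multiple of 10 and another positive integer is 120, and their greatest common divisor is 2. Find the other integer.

gcd × lcm = product of the two integers, so the other integer is (2 × 120) / 10 = 24.

24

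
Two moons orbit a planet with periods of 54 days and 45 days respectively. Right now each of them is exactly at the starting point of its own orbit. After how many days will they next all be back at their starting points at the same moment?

270 days

The first simultaneous occurrence is after LCM of the individual periods.
54 = 2 × 3^3
45 = 3^2 × 5
LCM(54, 45) = 2 × 3^3 × 5 = 270.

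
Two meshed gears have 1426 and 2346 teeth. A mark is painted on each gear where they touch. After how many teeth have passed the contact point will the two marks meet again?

72726 teeth

We need the least common multiple of the intervals.
1426 = 2 × 23 × 31
2346 = 2 × 3 × 17 × 23
LCM(1426, 2346) = 2 × 3 × 17 × 23 × 31 = 72726.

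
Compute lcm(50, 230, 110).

50 = 2 × 5^2
230 = 2 × 5 × 23
110 = 2 × 5 × 11
LCM(50, 230, 110) = 2 × 5^2 × 11 × 23 = 12650.

12650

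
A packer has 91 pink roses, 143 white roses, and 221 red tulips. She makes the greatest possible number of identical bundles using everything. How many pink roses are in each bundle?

Number of bundles = gcd(91, 143, 221).
91 = 7 × 13
143 = 11 × 13
221 = 13 × 17
gcd(91, 143, 221) = 13.
pink roses per bundle = 91 / 13 = 7.

7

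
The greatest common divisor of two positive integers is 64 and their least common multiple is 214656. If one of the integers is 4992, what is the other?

2752

For two integers, gcd × lcm = product, so the other is (64 × 214656) / 4992 = 13737984 / 4992 = 2752.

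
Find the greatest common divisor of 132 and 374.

22

132 = 2^2 × 3 × 11
374 = 2 × 11 × 17
gcd(132, 374) = 2 × 11 = 22.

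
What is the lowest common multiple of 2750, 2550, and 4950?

2750 = 2 × 5^3 × 11
2550 = 2 × 3 × 5^2 × 17
4950 = 2 × 3^2 × 5^2 × 11
LCM(2750, 2550, 4950) = 2 × 3^2 × 5^3 × 11 × 17 = 420750.

420750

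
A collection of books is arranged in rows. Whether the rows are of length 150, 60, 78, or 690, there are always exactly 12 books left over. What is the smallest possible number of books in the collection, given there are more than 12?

89712

N − 12 must be a common multiple of 150, 60, 78, and 690.
150 = 2 × 3 × 5^2
60 = 2^2 × 3 × 5
78 = 2 × 3 × 13
690 = 2 × 3 × 5 × 23
LCM(150, 60, 78, 690) = 2^2 × 3 × 5^2 × 13 × 23 = 89700.
Smallest N > 12 is LCM + 12 = 89700 + 12 = 89712.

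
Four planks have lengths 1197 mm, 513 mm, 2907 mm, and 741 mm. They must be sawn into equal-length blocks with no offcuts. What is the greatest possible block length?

57 mm

The block length must divide every plank, so the greatest is gcd(1197, 513, 2907, 741).
1197 = 3^2 × 7 × 19
513 = 3^3 × 19
2907 = 3^2 × 17 × 19
741 = 3 × 13 × 19
gcd(1197, 513, 2907, 741) = 3 × 19 = 57.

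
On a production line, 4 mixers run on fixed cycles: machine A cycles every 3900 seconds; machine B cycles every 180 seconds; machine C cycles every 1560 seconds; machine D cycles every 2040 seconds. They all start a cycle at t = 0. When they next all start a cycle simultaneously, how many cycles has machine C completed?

255 cycles

The first common completion time is the LCM of the periods.
3900 = 2^2 × 3 × 5^2 × 13
180 = 2^2 × 3^2 × 5
1560 = 2^3 × 3 × 5 × 13
2040 = 2^3 × 3 × 5 × 17
LCM(3900, 180, 1560, 2040) = 2^3 × 3^2 × 5^2 × 13 × 17 = 397800.
Cycles for period 1560: 397800 / 1560 = 255.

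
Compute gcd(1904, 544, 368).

1904 = 2^4 × 7 × 17
544 = 2^5 × 17
368 = 2^4 × 23
gcd(1904, 544, 368) = 2^4 = 16.

16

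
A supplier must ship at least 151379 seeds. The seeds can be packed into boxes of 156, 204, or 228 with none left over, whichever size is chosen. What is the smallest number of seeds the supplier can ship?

The number of seeds must be a common multiple of 156, 204, and 228, so a multiple of their LCM.
156 = 2^2 × 3 × 13
204 = 2^2 × 3 × 17
228 = 2^2 × 3 × 19
LCM(156, 204, 228) = 2^2 × 3 × 13 × 17 × 19 = 50388.
Smallest multiple of 50388 that is ≥ 151379: ⌈151379/50388⌉ × 50388 = 4 × 50388 = 201552.

201552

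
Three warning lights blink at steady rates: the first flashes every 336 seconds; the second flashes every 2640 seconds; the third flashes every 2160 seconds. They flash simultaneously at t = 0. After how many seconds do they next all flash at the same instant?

166320 seconds

The first simultaneous occurrence is after LCM of the individual periods.
336 = 2^4 × 3 × 7
2640 = 2^4 × 3 × 5 × 11
2160 = 2^4 × 3^3 × 5
LCM(336, 2640, 2160) = 2^4 × 3^3 × 5 × 7 × 11 = 166320.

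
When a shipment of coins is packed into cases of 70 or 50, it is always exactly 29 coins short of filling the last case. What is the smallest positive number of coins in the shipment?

321

Being 29 short of a full case of size k means N ≡ −29 (mod k), i.e. N + 29 is a multiple of each size.
70 = 2 × 5 × 7
50 = 2 × 5^2
LCM(70, 50) = 2 × 5^2 × 7 = 350.
Smallest positive N is 350 − 29 = 321.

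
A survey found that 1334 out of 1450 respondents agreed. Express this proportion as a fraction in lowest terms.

23/25

1334 = 2 × 23 × 29
1450 = 2 × 5^2 × 29
gcd(1334, 1450) = 2 × 29 = 58.
Divide numerator and denominator by 58: 1334/1450 = 23/25.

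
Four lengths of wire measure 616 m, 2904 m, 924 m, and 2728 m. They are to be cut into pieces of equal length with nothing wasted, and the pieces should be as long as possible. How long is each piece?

The greatest length dividing all of 616, 2904, 924, and 2728 is their gcd.
616 = 2^3 × 7 × 11
2904 = 2^3 × 3 × 11^2
924 = 2^2 × 3 × 7 × 11
2728 = 2^3 × 11 × 31
gcd(616, 2904, 924, 2728) = 2^2 × 11 = 44.

44 m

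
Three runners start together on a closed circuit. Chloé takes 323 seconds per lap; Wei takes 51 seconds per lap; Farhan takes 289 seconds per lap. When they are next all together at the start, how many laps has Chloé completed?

51 laps

They are all back at their starting positions together after one LCM of the periods.
323 = 17 × 19
51 = 3 × 17
289 = 17^2
LCM(323, 51, 289) = 3 × 17^2 × 19 = 16473.
Laps for period 323: 16473 / 323 = 51.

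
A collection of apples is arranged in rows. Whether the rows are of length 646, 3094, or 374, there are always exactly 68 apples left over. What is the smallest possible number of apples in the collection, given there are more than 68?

N − 68 must be a common multiple of 646, 3094, and 374.
646 = 2 × 17 × 19
3094 = 2 × 7 × 13 × 17
374 = 2 × 11 × 17
LCM(646, 3094, 374) = 2 × 7 × 11 × 13 × 17 × 19 = 646646.
Smallest N > 68 is LCM + 68 = 646646 + 68 = 646714.

646714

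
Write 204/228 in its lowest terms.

204 = 2^2 × 3 × 17
228 = 2^2 × 3 × 19
gcd(204, 228) = 2^2 × 3 = 12.
Divide numerator and denominator by 12: 204/228 = 17/19.

17/19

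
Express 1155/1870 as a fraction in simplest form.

1155 = 3 × 5 × 7 × 11
1870 = 2 × 5 × 11 × 17
gcd(1155, 1870) = 5 × 11 = 55.
Divide numerator and denominator by 55: 1155/1870 = 21/34.

21/34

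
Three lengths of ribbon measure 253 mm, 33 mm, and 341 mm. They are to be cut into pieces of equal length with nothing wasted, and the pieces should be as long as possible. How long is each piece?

The greatest length dividing all of 253, 33, and 341 is their gcd.
253 = 11 × 23
33 = 3 × 11
341 = 11 × 31
gcd(253, 33, 341) = 11.

11 mm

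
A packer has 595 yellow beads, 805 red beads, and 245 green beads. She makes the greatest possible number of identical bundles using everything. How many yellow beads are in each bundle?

17

Number of bundles = gcd(595, 805, 245).
595 = 5 × 7 × 17
805 = 5 × 7 × 23
245 = 5 × 7^2
gcd(595, 805, 245) = 5 × 7 = 35.
yellow beads per bundle = 595 / 35 = 17.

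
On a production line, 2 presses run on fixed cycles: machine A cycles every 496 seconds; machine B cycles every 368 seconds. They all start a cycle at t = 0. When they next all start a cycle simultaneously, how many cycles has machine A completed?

All finish a whole number of cycles simultaneously at t = LCM of the periods.
496 = 2^4 × 31
368 = 2^4 × 23
LCM(496, 368) = 2^4 × 23 × 31 = 11408.
Cycles for period 496: 11408 / 496 = 23.

23 cycles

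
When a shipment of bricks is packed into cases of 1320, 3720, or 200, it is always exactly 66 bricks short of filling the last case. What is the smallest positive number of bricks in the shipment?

Being 66 short of a full case of size k means N ≡ −66 (mod k), i.e. N + 66 is a multiple of each size.
1320 = 2^3 × 3 × 5 × 11
3720 = 2^3 × 3 × 5 × 31
200 = 2^3 × 5^2
LCM(1320, 3720, 200) = 2^3 × 3 × 5^2 × 11 × 31 = 204600.
Smallest positive N is 204600 − 66 = 204534.

204534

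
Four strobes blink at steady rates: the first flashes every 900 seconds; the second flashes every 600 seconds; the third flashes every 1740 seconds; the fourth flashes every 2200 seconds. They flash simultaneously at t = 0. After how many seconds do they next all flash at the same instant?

We need the least common multiple of the intervals.
900 = 2^2 × 3^2 × 5^2
600 = 2^3 × 3 × 5^2
1740 = 2^2 × 3 × 5 × 29
2200 = 2^3 × 5^2 × 11
LCM(900, 600, 1740, 2200) = 2^3 × 3^2 × 5^2 × 11 × 29 = 574200.

574200 seconds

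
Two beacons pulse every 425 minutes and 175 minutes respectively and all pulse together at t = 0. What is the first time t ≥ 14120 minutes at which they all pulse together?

14875 minutes

Joint pulses occur at multiples of LCM(425, 175).
425 = 5^2 × 17
175 = 5^2 × 7
LCM(425, 175) = 5^2 × 7 × 17 = 2975.
Smallest multiple of 2975 that is ≥ 14120: ⌈14120/2975⌉ × 2975 = 5 × 2975 = 14875.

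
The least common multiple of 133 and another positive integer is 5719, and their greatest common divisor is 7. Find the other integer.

gcd × lcm = product of the two integers, so the other integer is (7 × 5719) / 133 = 301.

301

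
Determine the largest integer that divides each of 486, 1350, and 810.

486 = 2 × 3^5
1350 = 2 × 3^3 × 5^2
810 = 2 × 3^4 × 5
gcd(486, 1350, 810) = 2 × 3^3 = 54.

54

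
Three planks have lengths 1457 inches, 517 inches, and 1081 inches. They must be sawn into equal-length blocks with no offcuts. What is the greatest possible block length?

47 inches

This is the greatest common divisor of 1457, 517, and 1081.
1457 = 31 × 47
517 = 11 × 47
1081 = 23 × 47
gcd(1457, 517, 1081) = 47.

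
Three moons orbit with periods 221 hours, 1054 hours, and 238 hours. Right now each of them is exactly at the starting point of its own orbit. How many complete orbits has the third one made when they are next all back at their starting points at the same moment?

All finish a whole number of cycles simultaneously at t = LCM of the periods.
221 = 13 × 17
1054 = 2 × 17 × 31
238 = 2 × 7 × 17
LCM(221, 1054, 238) = 2 × 7 × 13 × 17 × 31 = 95914.
Orbits for period 238: 95914 / 238 = 403.

403 orbits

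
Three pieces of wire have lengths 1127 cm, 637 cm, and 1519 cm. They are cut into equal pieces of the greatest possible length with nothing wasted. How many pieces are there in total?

67

Piece length = gcd(1127, 637, 1519).
1127 = 7^2 × 23
637 = 7^2 × 13
1519 = 7^2 × 31
gcd(1127, 637, 1519) = 7^2 = 49.
Total pieces = 1127/49 + 637/49 + 1519/49 = 23 + 13 + 31 = 67.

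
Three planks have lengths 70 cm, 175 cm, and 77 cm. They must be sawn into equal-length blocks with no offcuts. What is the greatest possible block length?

7 cm

This is the greatest common divisor of 70, 175, and 77.
70 = 2 × 5 × 7
175 = 5^2 × 7
77 = 7 × 11
gcd(70, 175, 77) = 7.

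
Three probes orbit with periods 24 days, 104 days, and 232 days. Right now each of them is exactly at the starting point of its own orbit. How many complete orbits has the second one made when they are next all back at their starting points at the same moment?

87 orbits

They are all back at their starting positions together after one LCM of the periods.
24 = 2^3 × 3
104 = 2^3 × 13
232 = 2^3 × 29
LCM(24, 104, 232) = 2^3 × 3 × 13 × 29 = 9048.
Orbits for period 104: 9048 / 104 = 87.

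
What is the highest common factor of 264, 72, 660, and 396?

12

264 = 2^3 × 3 × 11
72 = 2^3 × 3^2
660 = 2^2 × 3 × 5 × 11
396 = 2^2 × 3^2 × 11
gcd(264, 72, 660, 396) = 2^2 × 3 = 12.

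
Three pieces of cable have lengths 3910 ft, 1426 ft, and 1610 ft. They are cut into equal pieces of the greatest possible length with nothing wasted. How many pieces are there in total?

Piece length = gcd(3910, 1426, 1610).
3910 = 2 × 5 × 17 × 23
1426 = 2 × 23 × 31
1610 = 2 × 5 × 7 × 23
gcd(3910, 1426, 1610) = 2 × 23 = 46.
Total pieces = 3910/46 + 1426/46 + 1610/46 = 85 + 31 + 35 = 151.

151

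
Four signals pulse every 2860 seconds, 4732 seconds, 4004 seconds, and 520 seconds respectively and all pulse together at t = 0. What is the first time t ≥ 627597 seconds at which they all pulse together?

1041040 seconds

Joint pulses occur at multiples of LCM(2860, 4732, 4004, 520).
2860 = 2^2 × 5 × 11 × 13
4732 = 2^2 × 7 × 13^2
4004 = 2^2 × 7 × 11 × 13
520 = 2^3 × 5 × 13
LCM(2860, 4732, 4004, 520) = 2^3 × 5 × 7 × 11 × 13^2 = 520520.
Smallest multiple of 520520 that is ≥ 627597: ⌈627597/520520⌉ × 520520 = 2 × 520520 = 1041040.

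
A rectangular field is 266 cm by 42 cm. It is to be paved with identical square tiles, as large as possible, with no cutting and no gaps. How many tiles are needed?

Tile side = gcd(266, 42).
266 = 2 × 7 × 19
42 = 2 × 3 × 7
gcd(266, 42) = 2 × 7 = 14.
Tiles: (266/14) × (42/14) = 19 × 3 = 57.

57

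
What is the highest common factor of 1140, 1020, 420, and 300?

60

1140 = 2^2 × 3 × 5 × 19
1020 = 2^2 × 3 × 5 × 17
420 = 2^2 × 3 × 5 × 7
300 = 2^2 × 3 × 5^2
gcd(1140, 1020, 420, 300) = 2^2 × 3 × 5 = 60.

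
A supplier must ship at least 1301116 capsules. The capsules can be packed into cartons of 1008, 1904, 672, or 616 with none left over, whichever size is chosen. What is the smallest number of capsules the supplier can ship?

1507968

The number of capsules must be a common multiple of 1008, 1904, 672, and 616, so a multiple of their LCM.
1008 = 2^4 × 3^2 × 7
1904 = 2^4 × 7 × 17
672 = 2^5 × 3 × 7
616 = 2^3 × 7 × 11
LCM(1008, 1904, 672, 616) = 2^5 × 3^2 × 7 × 11 × 17 = 376992.
Smallest multiple of 376992 that is ≥ 1301116: ⌈1301116/376992⌉ × 376992 = 4 × 376992 = 1507968.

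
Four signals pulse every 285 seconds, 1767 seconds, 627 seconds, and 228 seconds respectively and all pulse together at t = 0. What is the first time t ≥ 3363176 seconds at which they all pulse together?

Joint pulses occur at multiples of LCM(285, 1767, 627, 228).
285 = 3 × 5 × 19
1767 = 3 × 19 × 31
627 = 3 × 11 × 19
228 = 2^2 × 3 × 19
LCM(285, 1767, 627, 228) = 2^2 × 3 × 5 × 11 × 19 × 31 = 388740.
Smallest multiple of 388740 that is ≥ 3363176: ⌈3363176/388740⌉ × 388740 = 9 × 388740 = 3498660.

3498660 seconds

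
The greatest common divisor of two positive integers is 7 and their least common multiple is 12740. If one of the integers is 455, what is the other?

196

For two integers, gcd × lcm = product, so the other is (7 × 12740) / 455 = 89180 / 455 = 196.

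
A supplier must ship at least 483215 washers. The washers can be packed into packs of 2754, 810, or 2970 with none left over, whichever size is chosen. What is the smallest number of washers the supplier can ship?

The number of washers must be a common multiple of 2754, 810, and 2970, so a multiple of their LCM.
2754 = 2 × 3^4 × 17
810 = 2 × 3^4 × 5
2970 = 2 × 3^3 × 5 × 11
LCM(2754, 810, 2970) = 2 × 3^4 × 5 × 11 × 17 = 151470.
Smallest multiple of 151470 that is ≥ 483215: ⌈483215/151470⌉ × 151470 = 4 × 151470 = 605880.

605880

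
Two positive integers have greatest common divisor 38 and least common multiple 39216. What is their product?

1490208

For any two positive integers, gcd × lcm = product = 38 × 39216 = 1490208.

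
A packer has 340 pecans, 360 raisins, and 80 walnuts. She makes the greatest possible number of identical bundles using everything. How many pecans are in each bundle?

Number of bundles = gcd(340, 360, 80).
340 = 2^2 × 5 × 17
360 = 2^3 × 3^2 × 5
80 = 2^4 × 5
gcd(340, 360, 80) = 2^2 × 5 = 20.
pecans per bundle = 340 / 20 = 17.

17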